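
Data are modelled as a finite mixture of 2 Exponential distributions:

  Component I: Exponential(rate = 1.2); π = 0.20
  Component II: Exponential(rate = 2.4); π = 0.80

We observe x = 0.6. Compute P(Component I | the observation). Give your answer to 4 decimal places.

By Bayes' theorem, P(k | x) = π_k f_k(x) / Σ_j π_j f_j(x).
Exponential densities:
  p_I = 1.2·e^(−1.2·0.6) = 1.2·e^(−0.7200) = 0.584103
  p_II = 2.4·e^(−2.4·0.6) = 2.4·e^(−1.4400) = 0.568627
Multiply by the mixture weights:
  π_I·p_I = 0.20 × 0.584103 = 0.116821
  π_II·p_II = 0.80 × 0.568627 = 0.454901
Marginal: 0.116821 + 0.454901 = 0.571722
P(Component I | 0.6) ≈ 0.2043

0.2043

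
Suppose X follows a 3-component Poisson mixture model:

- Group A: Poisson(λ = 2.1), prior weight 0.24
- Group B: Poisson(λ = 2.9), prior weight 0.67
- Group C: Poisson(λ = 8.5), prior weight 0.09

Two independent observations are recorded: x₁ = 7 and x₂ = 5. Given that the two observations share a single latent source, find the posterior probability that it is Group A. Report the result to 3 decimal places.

By Bayes' theorem, P(k | x) = P(Z=k) f_k(x) / Σ_j P(Z=j) f_j(x).
Since both observations come from the same component, the likelihood for component k is f_k(x₁)·f_k(x₂).
  p_A = [0.00437609] × [0.041677] = 0.000182382
  p_B = [0.0188322] × [0.0940491] = 0.00177115
  p_C = [0.129419] × [0.0752333] = 0.00973664
Prior × likelihood for each component:
  P(Z=A)·p_A = 0.24 × 0.000182382 = 4.37718e-05
  P(Z=B)·p_B = 0.67 × 0.00177115 = 0.00118667
  P(Z=C)·p_C = 0.09 × 0.00973664 = 0.000876298
Marginal: 4.37718e-05 + 0.00118667 + 0.000876298 = 0.00210674
P(Group A | data) = 4.37718e-05 / 0.00210674 ≈ 0.021

0.021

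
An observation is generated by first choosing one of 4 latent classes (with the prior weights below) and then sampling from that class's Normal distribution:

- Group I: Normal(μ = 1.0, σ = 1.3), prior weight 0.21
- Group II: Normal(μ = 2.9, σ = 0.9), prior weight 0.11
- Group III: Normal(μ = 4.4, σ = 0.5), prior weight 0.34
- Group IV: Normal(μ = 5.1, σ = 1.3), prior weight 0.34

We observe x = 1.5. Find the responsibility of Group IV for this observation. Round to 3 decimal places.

P(component k | x) = π_k·f_k(x) / marginal(x), where marginal(x) = Σ_j π_j·f_j(x).
Evaluate each component's likelihood at the observed value:
  L_I = 0.285
  L_II = 0.132198
  L_III = 3.95464e-08
  L_IV = 0.0066335
Multiply by the mixture weights:
  π_I·L_I = 0.21 × 0.285 = 0.0598499
  π_II·L_II = 0.11 × 0.132198 = 0.0145418
  π_III·L_III = 0.34 × 3.95464e-08 = 1.34458e-08
  π_IV·L_IV = 0.34 × 0.0066335 = 0.00225539
Denominator: 0.0598499 + 0.0145418 + 1.34458e-08 + 0.00225539 = 0.0766471
Responsibility of Group IV: 0.00225539 / 0.0766471 ≈ 0.029

0.029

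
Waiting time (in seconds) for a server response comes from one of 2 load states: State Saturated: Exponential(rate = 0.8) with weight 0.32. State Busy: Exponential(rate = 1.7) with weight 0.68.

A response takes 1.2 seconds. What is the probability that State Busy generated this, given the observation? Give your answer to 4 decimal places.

0.6053

P(component k | x) = π_k·f_k(x) / marginal(x), where marginal(x) = Σ_j π_j·f_j(x).
Component likelihoods at x = 1.2 seconds:
  L_Saturated = 0.8·e^(−0.8·1.2) = 0.8·e^(−0.9600) = 0.306314
  L_Busy = 1.7·e^(−1.7·1.2) = 1.7·e^(−2.0400) = 0.221049
Multiply by the mixture weights:
  π_Saturated·L_Saturated = 0.32 × 0.306314 = 0.0980206
  π_Busy·L_Busy = 0.68 × 0.221049 = 0.150313
Marginal: 0.0980206 + 0.150313 = 0.248334
P(State Busy | data) ≈ 0.6053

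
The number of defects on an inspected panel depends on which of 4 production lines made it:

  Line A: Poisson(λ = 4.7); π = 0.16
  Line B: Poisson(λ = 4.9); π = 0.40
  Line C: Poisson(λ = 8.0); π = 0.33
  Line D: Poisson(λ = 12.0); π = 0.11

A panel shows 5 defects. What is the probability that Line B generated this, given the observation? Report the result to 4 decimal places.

0.5412

P(component k | x) = P(Z=k)·f_k(x) / marginal(x), where marginal(x) = Σ_j P(Z=j)·f_j(x).
Poisson probabilities:
  f_A = e^(−4.7)·4.7^5/5! = 0.17383
  f_B = e^(−4.9)·4.9^5/5! = 0.17529
  f_C = e^(−8.0)·8.0^5/5! = 0.0916037
  f_D = e^(−12.0)·12.0^5/5! = 0.0127406
Prior × likelihood for each component:
  P(Z=A)·f_A = 0.16 × 0.17383 = 0.0278128
  P(Z=B)·f_B = 0.40 × 0.17529 = 0.0701158
  P(Z=C)·f_C = 0.33 × 0.0916037 = 0.0302292
  P(Z=D)·f_D = 0.11 × 0.0127406 = 0.00140147
Denominator: 0.0278128 + 0.0701158 + 0.0302292 + 0.00140147 = 0.129559
P(Line B | 5 defects) = 0.0701158 / 0.129559 ≈ 0.5412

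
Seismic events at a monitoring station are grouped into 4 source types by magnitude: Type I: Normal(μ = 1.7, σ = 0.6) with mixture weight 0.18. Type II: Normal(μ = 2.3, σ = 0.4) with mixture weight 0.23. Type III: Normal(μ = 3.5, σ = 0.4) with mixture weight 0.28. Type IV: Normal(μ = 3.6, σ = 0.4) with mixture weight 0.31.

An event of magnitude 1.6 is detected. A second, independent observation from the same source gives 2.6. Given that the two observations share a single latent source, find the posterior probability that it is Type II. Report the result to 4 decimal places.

0.5945

Posterior ∝ prior × likelihood, so P(k | x) ∝ P(Z=k) f_k(x); normalise over all components.
Since both observations come from the same component, the likelihood for component k is f_k(x₁)·f_k(x₂).
  f_I = [(1/(0.6·√(2π)))·exp(−(1.6−1.7)²/(2·0.6²)) = 0.664904·exp(-0.01389) = 0.655733] × [0.215863] = 0.141548
  f_II = [(1/(0.4·√(2π)))·exp(−(1.6−2.3)²/(2·0.4²)) = 0.997356·exp(-1.53125) = 0.215693] × [0.752844] = 0.162383
  f_III = [(1/(0.4·√(2π)))·exp(−(1.6−3.5)²/(2·0.4²)) = 0.997356·exp(-11.28125) = 1.25738e-05] × [0.0793491] = 9.97718e-07
  f_IV = [(1/(0.4·√(2π)))·exp(−(1.6−3.6)²/(2·0.4²)) = 0.997356·exp(-12.50000) = 3.7168e-06] × [0.0438208] = 1.62873e-07
Weight by the priors:
  P(Z=I)·f_I = 0.18 × 0.141548 = 0.0254787
  P(Z=II)·f_II = 0.23 × 0.162383 = 0.0373482
  P(Z=III)·f_III = 0.28 × 9.97718e-07 = 2.79361e-07
  P(Z=IV)·f_IV = 0.31 × 1.62873e-07 = 5.04906e-08
Sum: 0.0254787 + 0.0373482 + 2.79361e-07 + 5.04906e-08 = 0.0628272
So the posterior for Type II is 0.0373482 / 0.0628272 ≈ 0.5945.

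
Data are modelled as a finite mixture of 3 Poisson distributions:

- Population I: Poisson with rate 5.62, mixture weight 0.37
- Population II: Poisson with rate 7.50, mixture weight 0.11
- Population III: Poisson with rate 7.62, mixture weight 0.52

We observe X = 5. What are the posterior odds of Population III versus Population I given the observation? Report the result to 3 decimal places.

Posterior odds = (π_i f_i(x)) / (π_j f_j(x)); the normalising sum cancels.
Evaluate each component's likelihood at the observed value:
  L_I = 0.169342
  L_II = 0.109375
  L_III = 0.105019
0.0546101 / 0.0626566 ≈ 0.872

0.872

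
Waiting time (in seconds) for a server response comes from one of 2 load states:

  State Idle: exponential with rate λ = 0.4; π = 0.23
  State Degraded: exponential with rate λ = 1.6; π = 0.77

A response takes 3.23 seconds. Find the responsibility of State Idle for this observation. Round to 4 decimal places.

0.7827

The responsibility of component k is π_k f_k(x) divided by Σ_j π_j f_j(x).
Exponential densities:
  L_Idle = 0.109888
  L_Degraded = 0.00911352
Multiply by the mixture weights:
  π_Idle·L_Idle = 0.23 × 0.109888 = 0.0252743
  π_Degraded·L_Degraded = 0.77 × 0.00911352 = 0.00701741
Normaliser: 0.0252743 + 0.00701741 = 0.0322917
Responsibility of State Idle: 0.0252743 / 0.0322917 ≈ 0.7827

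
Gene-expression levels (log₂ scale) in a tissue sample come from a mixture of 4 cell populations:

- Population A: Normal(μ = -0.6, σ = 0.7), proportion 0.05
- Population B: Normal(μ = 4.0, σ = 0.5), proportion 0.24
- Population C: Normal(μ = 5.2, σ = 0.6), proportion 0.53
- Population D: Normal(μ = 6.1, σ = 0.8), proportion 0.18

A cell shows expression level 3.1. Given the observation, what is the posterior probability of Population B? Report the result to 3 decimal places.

P(component k | x) = π_k·f_k(x) / marginal(x), where marginal(x) = Σ_j π_j·f_j(x).
Evaluate each component's likelihood at the observed value:
  L_A = (1/(0.7·√(2π)))·exp(−(3.1−-0.6)²/(2·0.7²)) = 0.569918·exp(-13.96939) = 4.88634e-07
  L_B = (1/(0.5·√(2π)))·exp(−(3.1−4.0)²/(2·0.5²)) = 0.797885·exp(-1.62000) = 0.1579
  L_C = (1/(0.6·√(2π)))·exp(−(3.1−5.2)²/(2·0.6²)) = 0.664904·exp(-6.12500) = 0.00145447
  L_D = (1/(0.8·√(2π)))·exp(−(3.1−6.1)²/(2·0.8²)) = 0.498678·exp(-7.03125) = 0.000440745
Prior × likelihood for each component:
  π_A·L_A = 0.05 × 4.88634e-07 = 2.44317e-08
  π_B·L_B = 0.24 × 0.1579 = 0.0378961
  π_C·L_C = 0.53 × 0.00145447 = 0.00077087
  π_D·L_D = 0.18 × 0.000440745 = 7.9334e-05
Sum: 2.44317e-08 + 0.0378961 + 0.00077087 + 7.9334e-05 = 0.0387463
So the posterior for Population B is 0.0378961 / 0.0387463 ≈ 0.978.

0.978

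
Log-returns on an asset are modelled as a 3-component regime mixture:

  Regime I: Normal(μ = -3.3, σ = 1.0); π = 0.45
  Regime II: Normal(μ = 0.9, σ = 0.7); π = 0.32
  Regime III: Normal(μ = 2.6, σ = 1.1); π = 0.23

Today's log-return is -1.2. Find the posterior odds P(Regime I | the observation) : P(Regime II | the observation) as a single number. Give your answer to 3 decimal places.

9.769

Posterior odds = (π_i f_i(x)) / (π_j f_j(x)); the normalising sum cancels.
Normal densities:
  f_I = (1/(1.0·√(2π)))·exp(−(-1.2−-3.3)²/(2·1.0²)) = 0.398942·exp(-2.20500) = 0.0439836
  f_II = (1/(0.7·√(2π)))·exp(−(-1.2−0.9)²/(2·0.7²)) = 0.569918·exp(-4.50000) = 0.00633121
  f_III = (1/(1.1·√(2π)))·exp(−(-1.2−2.6)²/(2·1.1²)) = 0.362675·exp(-5.96694) = 0.000929196
Posterior odds = (π_I·f_I) / (π_II·f_II) = (0.45·0.0439836) / (0.32·0.00633121) = 0.0197926 / 0.00202599 ≈ 9.769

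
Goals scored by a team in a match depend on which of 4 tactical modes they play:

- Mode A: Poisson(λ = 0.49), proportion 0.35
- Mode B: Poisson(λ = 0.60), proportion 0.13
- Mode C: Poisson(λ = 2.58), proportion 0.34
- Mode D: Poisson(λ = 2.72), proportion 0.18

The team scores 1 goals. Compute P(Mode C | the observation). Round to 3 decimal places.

0.270

Posterior ∝ prior × likelihood, so P(k | x) ∝ P(Z=k) f_k(x); normalise over all components.
Poisson probabilities:
  p_A = 0.300187
  p_B = 0.329287
  p_C = 0.195497
  p_D = 0.179179
Unnormalised posteriors:
  P(Z=A)·p_A = 0.35 × 0.300187 = 0.105065
  P(Z=B)·p_B = 0.13 × 0.329287 = 0.0428073
  P(Z=C)·p_C = 0.34 × 0.195497 = 0.066469
  P(Z=D)·p_D = 0.18 × 0.179179 = 0.0322523
Evidence: 0.105065 + 0.0428073 + 0.066469 + 0.0322523 = 0.246594
Responsibility of Mode C: 0.066469 / 0.246594 ≈ 0.270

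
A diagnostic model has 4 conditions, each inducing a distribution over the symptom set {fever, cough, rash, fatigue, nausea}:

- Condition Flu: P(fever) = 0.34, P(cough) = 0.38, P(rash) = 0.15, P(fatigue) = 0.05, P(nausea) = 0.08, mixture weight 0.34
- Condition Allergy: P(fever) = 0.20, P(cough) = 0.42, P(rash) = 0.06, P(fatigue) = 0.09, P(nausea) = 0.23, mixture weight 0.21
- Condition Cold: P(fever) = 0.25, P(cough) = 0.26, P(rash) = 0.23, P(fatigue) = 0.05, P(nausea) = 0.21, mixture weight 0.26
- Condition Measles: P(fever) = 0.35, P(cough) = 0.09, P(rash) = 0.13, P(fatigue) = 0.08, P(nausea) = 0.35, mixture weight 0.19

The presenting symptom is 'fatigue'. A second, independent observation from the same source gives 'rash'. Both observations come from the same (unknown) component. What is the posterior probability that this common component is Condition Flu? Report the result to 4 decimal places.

0.2948

The responsibility of component k is π_k f_k(x) divided by Σ_j π_j f_j(x).
Since both observations come from the same component, the likelihood for component k is f_k(x₁)·f_k(x₂).
  L_Flu = [P(fatigue | comp) = 0.05] × [0.15] = 0.0075
  L_Allergy = [P(fatigue | comp) = 0.09] × [0.06] = 0.0054
  L_Cold = [P(fatigue | comp) = 0.05] × [0.23] = 0.0115
  L_Measles = [P(fatigue | comp) = 0.08] × [0.13] = 0.0104
Unnormalised posteriors:
  π_Flu·L_Flu = 0.34 × 0.0075 = 0.00255
  π_Allergy·L_Allergy = 0.21 × 0.0054 = 0.001134
  π_Cold·L_Cold = 0.26 × 0.0115 = 0.00299
  π_Measles·L_Measles = 0.19 × 0.0104 = 0.001976
Denominator: 0.00255 + 0.001134 + 0.00299 + 0.001976 = 0.00865
P(Condition Flu | x₁,x₂) ≈ 0.2948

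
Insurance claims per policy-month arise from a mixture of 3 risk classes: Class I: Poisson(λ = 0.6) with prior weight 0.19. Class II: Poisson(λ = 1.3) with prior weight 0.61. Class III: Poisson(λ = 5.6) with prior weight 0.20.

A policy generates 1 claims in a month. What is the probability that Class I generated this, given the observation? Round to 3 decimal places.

Posterior ∝ prior × likelihood, so P(k | x) ∝ π_k f_k(x); normalise over all components.
Evaluate each component's likelihood at the observed value:
  L_I = e^(−0.6)·0.6^1/1! = 0.329287
  L_II = e^(−1.3)·1.3^1/1! = 0.354291
  L_III = e^(−5.6)·5.6^1/1! = 0.020708
Weight by the priors:
  π_I·L_I = 0.19 × 0.329287 = 0.0625645
  π_II·L_II = 0.61 × 0.354291 = 0.216118
  π_III·L_III = 0.20 × 0.020708 = 0.00414161
Denominator: 0.0625645 + 0.216118 + 0.00414161 = 0.282824
P(Class I | x) = 0.0625645 / 0.282824 ≈ 0.221

0.221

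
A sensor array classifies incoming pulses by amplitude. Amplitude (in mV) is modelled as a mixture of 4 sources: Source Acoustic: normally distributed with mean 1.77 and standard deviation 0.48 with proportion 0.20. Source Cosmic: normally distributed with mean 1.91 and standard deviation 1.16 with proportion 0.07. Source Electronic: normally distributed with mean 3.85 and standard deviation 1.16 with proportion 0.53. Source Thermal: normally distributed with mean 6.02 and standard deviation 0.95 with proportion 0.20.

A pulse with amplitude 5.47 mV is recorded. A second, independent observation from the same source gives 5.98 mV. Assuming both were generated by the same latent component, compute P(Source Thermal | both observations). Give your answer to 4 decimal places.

0.8718

By Bayes' theorem, P(k | x) = w_k f_k(x) / Σ_j w_j f_j(x).
Since both observations come from the same component, the likelihood for component k is f_k(x₁)·f_k(x₂).
  p_Acoustic = [(1/(0.48·√(2π)))·exp(−(5.47−1.77)²/(2·0.48²)) = 0.831130·exp(-29.70920) = 1.04022e-13] × [1.64086e-17] = 1.70686e-30
  p_Cosmic = [(1/(1.16·√(2π)))·exp(−(5.47−1.91)²/(2·1.16²)) = 0.343916·exp(-4.70927) = 0.00309913] × [0.000729925] = 2.26214e-06
  p_Electronic = [(1/(1.16·√(2π)))·exp(−(5.47−3.85)²/(2·1.16²)) = 0.343916·exp(-0.97518) = 0.129699] × [0.0637245] = 0.00826502
  p_Thermal = [(1/(0.95·√(2π)))·exp(−(5.47−6.02)²/(2·0.95²)) = 0.419939·exp(-0.16759) = 0.355143] × [0.419567] = 0.149006
Prior × likelihood for each component:
  w_Acoustic·p_Acoustic = 0.20 × 1.70686e-30 = 3.41372e-31
  w_Cosmic·p_Cosmic = 0.07 × 2.26214e-06 = 1.58349e-07
  w_Electronic·p_Electronic = 0.53 × 0.00826502 = 0.00438046
  w_Thermal·p_Thermal = 0.20 × 0.149006 = 0.0298013
Normaliser: 3.41372e-31 + 1.58349e-07 + 0.00438046 + 0.0298013 = 0.0341819
So the posterior for Source Thermal is 0.0298013 / 0.0341819 ≈ 0.8718.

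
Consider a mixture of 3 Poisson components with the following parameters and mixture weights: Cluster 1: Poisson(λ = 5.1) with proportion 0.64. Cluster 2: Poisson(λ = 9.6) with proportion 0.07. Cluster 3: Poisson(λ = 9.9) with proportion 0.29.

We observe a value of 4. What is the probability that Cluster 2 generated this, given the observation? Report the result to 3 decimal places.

The responsibility of component k is P(Z=k) f_k(x) divided by Σ_j P(Z=j) f_j(x).
Poisson probabilities:
  p_1 = e^(−5.1)·5.1^4/4! = 0.171857
  p_2 = e^(−9.6)·9.6^4/4! = 0.0239688
  p_3 = e^(−9.9)·9.9^4/4! = 0.0200823
Prior × likelihood for each component:
  P(Z=1)·p_1 = 0.64 × 0.171857 = 0.109989
  P(Z=2)·p_2 = 0.07 × 0.0239688 = 0.00167782
  P(Z=3)·p_3 = 0.29 × 0.0200823 = 0.00582388
Evidence: 0.109989 + 0.00167782 + 0.00582388 = 0.11749
So the posterior for Cluster 2 is 0.00167782 / 0.11749 ≈ 0.014.

0.014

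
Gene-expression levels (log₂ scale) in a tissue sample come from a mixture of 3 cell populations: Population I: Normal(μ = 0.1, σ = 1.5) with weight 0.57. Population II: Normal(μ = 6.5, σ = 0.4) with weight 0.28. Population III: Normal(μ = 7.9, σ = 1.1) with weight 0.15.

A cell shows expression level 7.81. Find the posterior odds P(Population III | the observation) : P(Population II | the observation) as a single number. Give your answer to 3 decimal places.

Posterior odds = (π_i f_i(x)) / (π_j f_j(x)); the normalising sum cancels.
Normal densities:
  p_I = 4.87389e-07
  p_II = 0.00467531
  p_III = 0.361463
Posterior odds = (π_III·p_III) / (π_II·p_II) = (0.15·0.361463) / (0.28·0.00467531) = 0.0542194 / 0.00130909 ≈ 41.418

41.418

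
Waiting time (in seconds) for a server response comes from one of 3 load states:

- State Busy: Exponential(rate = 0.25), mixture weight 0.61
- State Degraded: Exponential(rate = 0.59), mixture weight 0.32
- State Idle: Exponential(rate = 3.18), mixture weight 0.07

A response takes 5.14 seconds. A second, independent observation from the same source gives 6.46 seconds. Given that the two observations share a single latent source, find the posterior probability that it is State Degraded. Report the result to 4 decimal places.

By Bayes' theorem, P(k | x) = w_k f_k(x) / Σ_j w_j f_j(x).
Since both observations come from the same component, the likelihood for component k is f_k(x₁)·f_k(x₂).
  L_Busy = [0.0691626] × [0.0497227] = 0.00343895
  L_Degraded = [0.0284322] × [0.0130491] = 0.000371016
  L_Idle = [2.53394e-07] × [3.80893e-09] = 9.6516e-16
Weight by the priors:
  w_Busy·L_Busy = 0.61 × 0.00343895 = 0.00209776
  w_Degraded·L_Degraded = 0.32 × 0.000371016 = 0.000118725
  w_Idle·L_Idle = 0.07 × 9.6516e-16 = 6.75612e-17
Denominator: 0.00209776 + 0.000118725 + 6.75612e-17 = 0.00221649
So the posterior for State Degraded is 0.000118725 / 0.00221649 ≈ 0.0536.

0.0536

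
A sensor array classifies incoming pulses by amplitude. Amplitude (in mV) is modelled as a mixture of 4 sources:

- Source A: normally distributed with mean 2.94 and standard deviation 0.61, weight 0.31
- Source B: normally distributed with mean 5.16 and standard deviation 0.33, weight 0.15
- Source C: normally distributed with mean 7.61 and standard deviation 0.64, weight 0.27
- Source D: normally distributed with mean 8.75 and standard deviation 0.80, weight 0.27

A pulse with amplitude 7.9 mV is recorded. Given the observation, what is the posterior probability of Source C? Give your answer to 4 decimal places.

0.6648

The responsibility of component k is π_k f_k(x) divided by Σ_j π_j f_j(x).
Normal densities:
  p_A = 2.87587e-15
  p_B = 1.29478e-15
  p_C = 0.562529
  p_D = 0.283584
Unnormalised posteriors:
  π_A·p_A = 0.31 × 2.87587e-15 = 8.91519e-16
  π_B·p_B = 0.15 × 1.29478e-15 = 1.94218e-16
  π_C·p_C = 0.27 × 0.562529 = 0.151883
  π_D·p_D = 0.27 × 0.283584 = 0.0765676
Evidence: 8.91519e-16 + 1.94218e-16 + 0.151883 + 0.0765676 = 0.22845
Responsibility of Source C: 0.151883 / 0.22845 ≈ 0.6648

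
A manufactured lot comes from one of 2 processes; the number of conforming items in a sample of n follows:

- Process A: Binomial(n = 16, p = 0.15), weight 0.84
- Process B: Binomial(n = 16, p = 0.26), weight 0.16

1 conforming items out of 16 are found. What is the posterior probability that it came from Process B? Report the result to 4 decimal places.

0.0397

Apply Bayes' rule: the posterior for each component is proportional to its prior times its likelihood at x.
Binomial probabilities:
  L_A = C(16,1)·0.15^1·0.85^15 = 16·0.15·0.0873542 = 0.20965
  L_B = C(16,1)·0.26^1·0.74^15 = 16·0.26·0.0109264 = 0.0454537
Prior × likelihood for each component:
  π_A·L_A = 0.84 × 0.20965 = 0.176106
  π_B·L_B = 0.16 × 0.0454537 = 0.00727259
Normaliser: 0.176106 + 0.00727259 = 0.183379
So the posterior for Process B is 0.00727259 / 0.183379 ≈ 0.0397.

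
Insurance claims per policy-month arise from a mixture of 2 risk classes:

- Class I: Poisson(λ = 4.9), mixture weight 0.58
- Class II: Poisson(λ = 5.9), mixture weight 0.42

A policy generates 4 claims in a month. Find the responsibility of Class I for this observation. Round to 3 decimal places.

Apply Bayes' rule: the posterior for each component is proportional to its prior times its likelihood at x.
Evaluate each component's likelihood at the observed value:
  f_I = e^(−4.9)·4.9^4/4! = 0.178867
  f_II = e^(−5.9)·5.9^4/4! = 0.138312
Prior × likelihood for each component:
  P(Z=I)·f_I = 0.58 × 0.178867 = 0.103743
  P(Z=II)·f_II = 0.42 × 0.138312 = 0.058091
Denominator: 0.103743 + 0.058091 = 0.161834
Responsibility of Class I: 0.103743 / 0.161834 ≈ 0.641

0.641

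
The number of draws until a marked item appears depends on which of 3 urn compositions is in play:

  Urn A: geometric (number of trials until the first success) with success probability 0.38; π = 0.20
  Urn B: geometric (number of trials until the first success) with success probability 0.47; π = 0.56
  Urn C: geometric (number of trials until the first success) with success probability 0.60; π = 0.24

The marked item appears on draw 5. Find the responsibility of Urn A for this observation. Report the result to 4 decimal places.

P(component k | x) = π_k·f_k(x) / marginal(x), where marginal(x) = Σ_j π_j·f_j(x).
Geometric probabilities:
  f_A = 0.38·(1−0.38)^4 = 0.38·0.147763 = 0.0561501
  f_B = 0.47·(1−0.47)^4 = 0.47·0.0789048 = 0.0370853
  f_C = 0.60·(1−0.60)^4 = 0.60·0.0256 = 0.01536
Weight by the priors:
  π_A·f_A = 0.20 × 0.0561501 = 0.01123
  π_B·f_B = 0.56 × 0.0370853 = 0.0207677
  π_C·f_C = 0.24 × 0.01536 = 0.0036864
Sum: 0.01123 + 0.0207677 + 0.0036864 = 0.0356842
So the posterior for Urn A is 0.01123 / 0.0356842 ≈ 0.3147.

0.3147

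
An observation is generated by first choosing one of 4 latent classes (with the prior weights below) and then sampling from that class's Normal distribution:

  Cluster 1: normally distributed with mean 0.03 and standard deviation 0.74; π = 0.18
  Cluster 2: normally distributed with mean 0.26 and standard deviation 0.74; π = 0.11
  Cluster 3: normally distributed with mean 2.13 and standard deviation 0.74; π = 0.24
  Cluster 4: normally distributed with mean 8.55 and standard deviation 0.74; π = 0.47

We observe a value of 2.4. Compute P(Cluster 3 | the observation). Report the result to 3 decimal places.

Apply Bayes' rule: the posterior for each component is proportional to its prior times its likelihood at x.
Normal densities:
  L_1 = 0.00319399
  L_2 = 0.00823508
  L_3 = 0.504394
  L_4 = 5.41266e-16
Multiply by the mixture weights:
  π_1·L_1 = 0.18 × 0.00319399 = 0.000574917
  π_2·L_2 = 0.11 × 0.00823508 = 0.000905858
  π_3·L_3 = 0.24 × 0.504394 = 0.121055
  π_4·L_4 = 0.47 × 5.41266e-16 = 2.54395e-16
Marginal: 0.000574917 + 0.000905858 + 0.121055 + 2.54395e-16 = 0.122535
So the posterior for Cluster 3 is 0.121055 / 0.122535 ≈ 0.988.

0.988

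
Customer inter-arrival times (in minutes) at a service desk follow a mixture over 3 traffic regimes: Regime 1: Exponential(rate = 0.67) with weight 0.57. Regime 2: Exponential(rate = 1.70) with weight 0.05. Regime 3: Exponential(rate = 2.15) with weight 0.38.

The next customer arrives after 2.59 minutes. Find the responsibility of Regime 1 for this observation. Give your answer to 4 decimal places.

Posterior ∝ prior × likelihood, so P(k | x) ∝ π_k f_k(x); normalise over all components.
Exponential densities:
  L_1 = 0.67·e^(−0.67·2.59) = 0.67·e^(−1.7353) = 0.118153
  L_2 = 1.70·e^(−1.70·2.59) = 1.70·e^(−4.4030) = 0.020809
  L_3 = 2.15·e^(−2.15·2.59) = 2.15·e^(−5.5685) = 0.00820483
Multiply by the mixture weights:
  π_1·L_1 = 0.57 × 0.118153 = 0.067347
  π_2·L_2 = 0.05 × 0.020809 = 0.00104045
  π_3·L_3 = 0.38 × 0.00820483 = 0.00311784
Denominator: 0.067347 + 0.00104045 + 0.00311784 = 0.0715053
P(Regime 1 | data) ≈ 0.9418

0.9418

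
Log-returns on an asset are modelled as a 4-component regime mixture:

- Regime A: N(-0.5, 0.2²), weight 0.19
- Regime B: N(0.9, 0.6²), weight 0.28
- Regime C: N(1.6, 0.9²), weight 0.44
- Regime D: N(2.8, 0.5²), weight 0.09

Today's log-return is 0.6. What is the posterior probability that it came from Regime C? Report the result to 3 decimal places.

0.390

Posterior ∝ prior × likelihood, so P(k | x) ∝ π_k f_k(x); normalise over all components.
Evaluate each component's likelihood at the observed value:
  p_A = (1/(0.2·√(2π)))·exp(−(0.6−-0.5)²/(2·0.2²)) = 1.994711·exp(-15.12500) = 5.38488e-07
  p_B = (1/(0.6·√(2π)))·exp(−(0.6−0.9)²/(2·0.6²)) = 0.664904·exp(-0.12500) = 0.586776
  p_C = (1/(0.9·√(2π)))·exp(−(0.6−1.6)²/(2·0.9²)) = 0.443269·exp(-0.61728) = 0.239103
  p_D = (1/(0.5·√(2π)))·exp(−(0.6−2.8)²/(2·0.5²)) = 0.797885·exp(-9.68000) = 4.98849e-05
Unnormalised posteriors:
  π_A·p_A = 0.19 × 5.38488e-07 = 1.02313e-07
  π_B·p_B = 0.28 × 0.586776 = 0.164297
  π_C·p_C = 0.44 × 0.239103 = 0.105205
  π_D·p_D = 0.09 × 4.98849e-05 = 4.48964e-06
Marginal: 1.02313e-07 + 0.164297 + 0.105205 + 4.48964e-06 = 0.269507
Responsibility of Regime C: 0.105205 / 0.269507 ≈ 0.390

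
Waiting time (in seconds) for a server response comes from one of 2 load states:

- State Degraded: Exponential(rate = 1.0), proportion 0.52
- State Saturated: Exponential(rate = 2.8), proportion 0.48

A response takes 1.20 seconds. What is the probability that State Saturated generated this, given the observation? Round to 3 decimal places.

0.230

Apply Bayes' rule: the posterior for each component is proportional to its prior times its likelihood at x.
Exponential densities:
  L_Degraded = 1.0·e^(−1.0·1.20) = 1.0·e^(−1.2000) = 0.301194
  L_Saturated = 2.8·e^(−2.8·1.20) = 2.8·e^(−3.3600) = 0.0972587
Multiply by the mixture weights:
  w_Degraded·L_Degraded = 0.52 × 0.301194 = 0.156621
  w_Saturated·L_Saturated = 0.48 × 0.0972587 = 0.0466842
Sum: 0.156621 + 0.0466842 = 0.203305
P(State Saturated | x) = 0.0466842 / 0.203305 ≈ 0.230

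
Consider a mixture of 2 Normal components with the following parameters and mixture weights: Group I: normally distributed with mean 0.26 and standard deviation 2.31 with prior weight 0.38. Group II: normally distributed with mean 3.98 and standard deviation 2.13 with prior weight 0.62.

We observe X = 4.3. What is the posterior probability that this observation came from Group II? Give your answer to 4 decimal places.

The responsibility of component k is π_k f_k(x) divided by Σ_j π_j f_j(x).
Component likelihoods at x = 4.3:
  p_I = (1/(2.31·√(2π)))·exp(−(4.3−0.26)²/(2·2.31²)) = 0.172702·exp(-1.52936) = 0.0374203
  p_II = (1/(2.13·√(2π)))·exp(−(4.3−3.98)²/(2·2.13²)) = 0.187297·exp(-0.01129) = 0.185195
Prior × likelihood for each component:
  π_I·p_I = 0.38 × 0.0374203 = 0.0142197
  π_II·p_II = 0.62 × 0.185195 = 0.114821
Denominator: 0.0142197 + 0.114821 = 0.129041
So the posterior for Group II is 0.114821 / 0.129041 ≈ 0.8898.

0.8898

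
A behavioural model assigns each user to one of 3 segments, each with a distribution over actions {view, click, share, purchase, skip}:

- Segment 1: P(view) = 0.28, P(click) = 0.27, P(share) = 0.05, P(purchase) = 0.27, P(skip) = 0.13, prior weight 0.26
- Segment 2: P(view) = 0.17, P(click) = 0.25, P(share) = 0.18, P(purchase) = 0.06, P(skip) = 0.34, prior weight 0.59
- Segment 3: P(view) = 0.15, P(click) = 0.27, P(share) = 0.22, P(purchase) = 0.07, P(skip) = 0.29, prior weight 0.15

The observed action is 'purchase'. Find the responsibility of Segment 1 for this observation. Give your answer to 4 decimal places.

Apply Bayes' rule: the posterior for each component is proportional to its prior times its likelihood at x.
Component likelihoods at x = 'purchase':
  L_1 = P(purchase | comp) = 0.27
  L_2 = P(purchase | comp) = 0.06
  L_3 = P(purchase | comp) = 0.07
Prior × likelihood for each component:
  π_1·L_1 = 0.26 × 0.27 = 0.0702
  π_2·L_2 = 0.59 × 0.06 = 0.0354
  π_3·L_3 = 0.15 × 0.07 = 0.0105
Evidence: 0.0702 + 0.0354 + 0.0105 = 0.1161
P(Segment 1 | data) = 0.0702 / 0.1161 ≈ 0.6047

0.6047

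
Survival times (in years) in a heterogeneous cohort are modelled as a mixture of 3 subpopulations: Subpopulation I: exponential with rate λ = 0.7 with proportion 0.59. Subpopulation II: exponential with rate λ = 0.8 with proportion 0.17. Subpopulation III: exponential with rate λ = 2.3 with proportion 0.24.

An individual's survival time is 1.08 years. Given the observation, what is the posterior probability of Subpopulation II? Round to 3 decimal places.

0.193

Posterior ∝ prior × likelihood, so P(k | x) ∝ π_k f_k(x); normalise over all components.
Component likelihoods at x = 1.08 years:
  p_I = 0.7·e^(−0.7·1.08) = 0.7·e^(−0.7560) = 0.328679
  p_II = 0.8·e^(−0.8·1.08) = 0.8·e^(−0.8640) = 0.337178
  p_III = 2.3·e^(−2.3·1.08) = 2.3·e^(−2.4840) = 0.191841
Unnormalised posteriors:
  π_I·p_I = 0.59 × 0.328679 = 0.19392
  π_II·p_II = 0.17 × 0.337178 = 0.0573203
  π_III·p_III = 0.24 × 0.191841 = 0.0460417
Normaliser: 0.19392 + 0.0573203 + 0.0460417 = 0.297282
So the posterior for Subpopulation II is 0.0573203 / 0.297282 ≈ 0.193.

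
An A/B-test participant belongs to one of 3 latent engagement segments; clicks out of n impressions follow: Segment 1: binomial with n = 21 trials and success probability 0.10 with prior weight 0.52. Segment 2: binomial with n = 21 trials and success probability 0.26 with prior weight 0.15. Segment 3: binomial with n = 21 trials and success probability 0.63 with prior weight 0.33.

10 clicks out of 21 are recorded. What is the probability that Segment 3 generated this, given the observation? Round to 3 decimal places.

Apply Bayes' rule: the posterior for each component is proportional to its prior times its likelihood at x.
Component likelihoods at x = 10 clicks out of 21:
  L_1 = 1.10686e-05
  L_2 = 0.0181429
  L_3 = 0.0618087
Weight by the priors:
  π_1·L_1 = 0.52 × 1.10686e-05 = 5.75567e-06
  π_2·L_2 = 0.15 × 0.0181429 = 0.00272144
  π_3·L_3 = 0.33 × 0.0618087 = 0.0203969
Denominator: 5.75567e-06 + 0.00272144 + 0.0203969 = 0.0231241
P(Segment 3 | data) ≈ 0.882

0.882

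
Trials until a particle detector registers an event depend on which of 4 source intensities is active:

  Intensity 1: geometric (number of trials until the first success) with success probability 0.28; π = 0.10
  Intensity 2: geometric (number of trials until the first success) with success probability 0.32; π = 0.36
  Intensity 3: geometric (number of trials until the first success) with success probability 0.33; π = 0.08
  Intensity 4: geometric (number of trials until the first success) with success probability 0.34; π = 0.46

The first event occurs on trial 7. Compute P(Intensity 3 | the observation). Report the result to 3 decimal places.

Posterior ∝ prior × likelihood, so P(k | x) ∝ P(Z=k) f_k(x); normalise over all components.
Geometric probabilities:
  p_1 = 0.28·(1−0.28)^6 = 0.28·0.139314 = 0.0390079
  p_2 = 0.32·(1−0.32)^6 = 0.32·0.0988675 = 0.0316376
  p_3 = 0.33·(1−0.33)^6 = 0.33·0.0904584 = 0.0298513
  p_4 = 0.34·(1−0.34)^6 = 0.34·0.082654 = 0.0281023
Unnormalised posteriors:
  P(Z=1)·p_1 = 0.10 × 0.0390079 = 0.00390079
  P(Z=2)·p_2 = 0.36 × 0.0316376 = 0.0113895
  P(Z=3)·p_3 = 0.08 × 0.0298513 = 0.0023881
  P(Z=4)·p_4 = 0.46 × 0.0281023 = 0.0129271
Denominator: 0.00390079 + 0.0113895 + 0.0023881 + 0.0129271 = 0.0306055
Responsibility of Intensity 3: 0.0023881 / 0.0306055 ≈ 0.078

0.078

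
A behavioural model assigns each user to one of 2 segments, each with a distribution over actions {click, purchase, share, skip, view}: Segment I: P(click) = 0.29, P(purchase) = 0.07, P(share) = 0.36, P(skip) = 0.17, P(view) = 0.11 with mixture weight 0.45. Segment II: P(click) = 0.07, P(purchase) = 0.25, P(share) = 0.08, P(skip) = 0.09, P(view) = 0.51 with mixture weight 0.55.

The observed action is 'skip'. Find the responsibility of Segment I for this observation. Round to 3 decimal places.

0.607

By Bayes' theorem, P(k | x) = π_k f_k(x) / Σ_j π_j f_j(x).
Component likelihoods at x = 'skip':
  f_I = 0.17
  f_II = 0.09
Unnormalised posteriors:
  π_I·f_I = 0.45 × 0.17 = 0.0765
  π_II·f_II = 0.55 × 0.09 = 0.0495
Denominator: 0.0765 + 0.0495 = 0.126
P(Segment I | 'skip') ≈ 0.607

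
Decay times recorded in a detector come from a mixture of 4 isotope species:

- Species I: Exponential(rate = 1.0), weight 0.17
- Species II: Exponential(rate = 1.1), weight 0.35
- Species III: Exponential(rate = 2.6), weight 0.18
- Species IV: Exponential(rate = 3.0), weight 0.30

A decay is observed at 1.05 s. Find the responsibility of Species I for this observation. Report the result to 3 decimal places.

Apply Bayes' rule: the posterior for each component is proportional to its prior times its likelihood at x.
Evaluate each component's likelihood at the observed value:
  p_I = 0.349938
  p_II = 0.346563
  p_III = 0.16957
  p_IV = 0.128556
Weight by the priors:
  π_I·p_I = 0.17 × 0.349938 = 0.0594894
  π_II·p_II = 0.35 × 0.346563 = 0.121297
  π_III·p_III = 0.18 × 0.16957 = 0.0305226
  π_IV·p_IV = 0.30 × 0.128556 = 0.0385669
Denominator: 0.0594894 + 0.121297 + 0.0305226 + 0.0385669 = 0.249876
Responsibility of Species I: 0.0594894 / 0.249876 ≈ 0.238

0.238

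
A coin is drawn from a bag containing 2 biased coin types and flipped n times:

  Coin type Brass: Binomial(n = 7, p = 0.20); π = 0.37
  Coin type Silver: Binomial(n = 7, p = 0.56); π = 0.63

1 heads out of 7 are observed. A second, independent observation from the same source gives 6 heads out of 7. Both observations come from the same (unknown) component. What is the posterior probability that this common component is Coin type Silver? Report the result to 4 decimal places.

0.9722

Posterior ∝ prior × likelihood, so P(k | x) ∝ π_k f_k(x); normalise over all components.
Since both observations come from the same component, the likelihood for component k is f_k(x₁)·f_k(x₂).
  L_Brass = [0.367002] × [0.0003584] = 0.000131533
  L_Silver = [0.0284448] × [0.0949902] = 0.00270197
Multiply by the mixture weights:
  π_Brass·L_Brass = 0.37 × 0.000131533 = 4.86673e-05
  π_Silver·L_Silver = 0.63 × 0.00270197 = 0.00170224
Marginal: 4.86673e-05 + 0.00170224 = 0.00175091
Responsibility of Coin type Silver: 0.00170224 / 0.00175091 ≈ 0.9722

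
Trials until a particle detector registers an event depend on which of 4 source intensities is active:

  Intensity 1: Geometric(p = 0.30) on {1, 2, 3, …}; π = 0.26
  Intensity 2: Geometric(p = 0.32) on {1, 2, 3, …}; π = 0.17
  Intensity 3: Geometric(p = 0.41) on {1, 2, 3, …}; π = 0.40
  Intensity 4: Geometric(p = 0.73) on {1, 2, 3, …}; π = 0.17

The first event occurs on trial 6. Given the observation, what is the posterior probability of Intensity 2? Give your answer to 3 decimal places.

0.240

P(component k | x) = P(Z=k)·f_k(x) / marginal(x), where marginal(x) = Σ_j P(Z=j)·f_j(x).
Geometric probabilities:
  p_1 = 0.050421
  p_2 = 0.0465259
  p_3 = 0.0293119
  p_4 = 0.00104747
Weight by the priors:
  P(Z=1)·p_1 = 0.26 × 0.050421 = 0.0131095
  P(Z=2)·p_2 = 0.17 × 0.0465259 = 0.0079094
  P(Z=3)·p_3 = 0.40 × 0.0293119 = 0.0117248
  P(Z=4)·p_4 = 0.17 × 0.00104747 = 0.00017807
Normaliser: 0.0131095 + 0.0079094 + 0.0117248 + 0.00017807 = 0.0329217
So the posterior for Intensity 2 is 0.0079094 / 0.0329217 ≈ 0.240.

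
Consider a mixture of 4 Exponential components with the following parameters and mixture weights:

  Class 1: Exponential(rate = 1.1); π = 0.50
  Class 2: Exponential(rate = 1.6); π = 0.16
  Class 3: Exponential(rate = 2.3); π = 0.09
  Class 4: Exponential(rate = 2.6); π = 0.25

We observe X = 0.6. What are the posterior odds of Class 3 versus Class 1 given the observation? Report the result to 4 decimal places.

0.1832

Posterior odds = (w_i f_i(x)) / (w_j f_j(x)); the normalising sum cancels.
Component likelihoods at x = 0.6:
  p_1 = 1.1·e^(−1.1·0.6) = 1.1·e^(−0.6600) = 0.568536
  p_2 = 1.6·e^(−1.6·0.6) = 1.6·e^(−0.9600) = 0.612629
  p_3 = 2.3·e^(−2.3·0.6) = 2.3·e^(−1.3800) = 0.578631
  p_4 = 2.6·e^(−2.6·0.6) = 2.6·e^(−1.5600) = 0.546354
0.0520768 / 0.284268 ≈ 0.1832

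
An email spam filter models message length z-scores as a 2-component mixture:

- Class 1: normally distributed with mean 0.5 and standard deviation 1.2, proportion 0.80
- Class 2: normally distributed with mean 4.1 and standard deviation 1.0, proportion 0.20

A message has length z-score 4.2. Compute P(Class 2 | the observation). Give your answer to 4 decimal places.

0.9719

P(component k | x) = w_k·f_k(x) / marginal(x), where marginal(x) = Σ_j w_j·f_j(x).
Normal densities:
  f_1 = (1/(1.2·√(2π)))·exp(−(4.2−0.5)²/(2·1.2²)) = 0.332452·exp(-4.75347) = 0.0028663
  f_2 = (1/(1.0·√(2π)))·exp(−(4.2−4.1)²/(2·1.0²)) = 0.398942·exp(-0.00500) = 0.396953
Unnormalised posteriors:
  w_1·f_1 = 0.80 × 0.0028663 = 0.00229304
  w_2·f_2 = 0.20 × 0.396953 = 0.0793905
Sum: 0.00229304 + 0.0793905 = 0.0816836
Responsibility of Class 2: 0.0793905 / 0.0816836 ≈ 0.9719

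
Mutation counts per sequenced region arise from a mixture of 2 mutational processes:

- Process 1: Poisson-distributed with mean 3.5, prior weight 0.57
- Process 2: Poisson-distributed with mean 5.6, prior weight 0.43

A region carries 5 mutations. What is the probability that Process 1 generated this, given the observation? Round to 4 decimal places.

By Bayes' theorem, P(k | x) = π_k f_k(x) / Σ_j π_j f_j(x).
Component likelihoods at x = 5 mutations:
  p_1 = e^(−3.5)·3.5^5/5! = 0.132169
  p_2 = e^(−5.6)·5.6^5/5! = 0.169711
Multiply by the mixture weights:
  π_1·p_1 = 0.57 × 0.132169 = 0.0753361
  π_2·p_2 = 0.43 × 0.169711 = 0.0729757
Denominator: 0.0753361 + 0.0729757 = 0.148312
Responsibility of Process 1: 0.0753361 / 0.148312 ≈ 0.5080

0.5080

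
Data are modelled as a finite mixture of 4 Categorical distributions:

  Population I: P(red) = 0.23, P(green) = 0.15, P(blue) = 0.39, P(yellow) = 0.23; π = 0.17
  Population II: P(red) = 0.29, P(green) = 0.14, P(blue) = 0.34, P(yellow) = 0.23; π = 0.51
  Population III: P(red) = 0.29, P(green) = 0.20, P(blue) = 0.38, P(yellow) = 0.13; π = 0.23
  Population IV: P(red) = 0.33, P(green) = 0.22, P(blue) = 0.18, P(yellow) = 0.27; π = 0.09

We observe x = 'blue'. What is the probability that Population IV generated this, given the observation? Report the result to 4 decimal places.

0.0472

The responsibility of component k is P(Z=k) f_k(x) divided by Σ_j P(Z=j) f_j(x).
Component likelihoods at x = 'blue':
  L_I = P(blue | comp) = 0.39
  L_II = P(blue | comp) = 0.34
  L_III = P(blue | comp) = 0.38
  L_IV = P(blue | comp) = 0.18
Prior × likelihood for each component:
  P(Z=I)·L_I = 0.17 × 0.39 = 0.0663
  P(Z=II)·L_II = 0.51 × 0.34 = 0.1734
  P(Z=III)·L_III = 0.23 × 0.38 = 0.0874
  P(Z=IV)·L_IV = 0.09 × 0.18 = 0.0162
Sum: 0.0663 + 0.1734 + 0.0874 + 0.0162 = 0.3433
So the posterior for Population IV is 0.0162 / 0.3433 ≈ 0.0472.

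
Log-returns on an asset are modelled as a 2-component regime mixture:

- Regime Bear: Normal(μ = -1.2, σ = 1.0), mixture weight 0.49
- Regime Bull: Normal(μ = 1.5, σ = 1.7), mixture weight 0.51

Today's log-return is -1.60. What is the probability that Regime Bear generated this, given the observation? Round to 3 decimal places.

Apply Bayes' rule: the posterior for each component is proportional to its prior times its likelihood at x.
Component likelihoods at x = -1.60:
  L_Bear = (1/(1.0·√(2π)))·exp(−(-1.60−-1.2)²/(2·1.0²)) = 0.398942·exp(-0.08000) = 0.36827
  L_Bull = (1/(1.7·√(2π)))·exp(−(-1.60−1.5)²/(2·1.7²)) = 0.234672·exp(-1.66263) = 0.0445031
Unnormalised posteriors:
  π_Bear·L_Bear = 0.49 × 0.36827 = 0.180452
  π_Bull·L_Bull = 0.51 × 0.0445031 = 0.0226966
Normaliser: 0.180452 + 0.0226966 = 0.203149
P(Regime Bear | -1.60) ≈ 0.888

0.888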